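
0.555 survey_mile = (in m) 893.2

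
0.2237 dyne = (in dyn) 0.2237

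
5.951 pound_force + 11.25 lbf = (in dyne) 7.651e+06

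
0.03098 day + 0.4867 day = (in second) 4.473e+04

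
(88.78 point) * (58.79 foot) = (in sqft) 6.041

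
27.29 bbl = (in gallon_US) 1146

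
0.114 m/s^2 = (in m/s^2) 0.114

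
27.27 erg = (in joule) 2.727e-06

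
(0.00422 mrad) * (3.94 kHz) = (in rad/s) 0.01663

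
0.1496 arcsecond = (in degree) 4.156e-05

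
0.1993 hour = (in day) 0.008304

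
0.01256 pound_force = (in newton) 0.05587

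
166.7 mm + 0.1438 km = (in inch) 5668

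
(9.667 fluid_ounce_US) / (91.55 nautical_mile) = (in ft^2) 1.815e-08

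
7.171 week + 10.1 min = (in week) 7.172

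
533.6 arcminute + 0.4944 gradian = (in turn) 0.02594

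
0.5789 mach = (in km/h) 709.6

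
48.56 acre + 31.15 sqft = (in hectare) 19.65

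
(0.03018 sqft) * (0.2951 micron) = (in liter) 8.274e-07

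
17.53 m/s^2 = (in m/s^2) 17.53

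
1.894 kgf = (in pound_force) 4.176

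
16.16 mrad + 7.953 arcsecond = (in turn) 0.002578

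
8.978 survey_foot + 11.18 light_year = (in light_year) 11.18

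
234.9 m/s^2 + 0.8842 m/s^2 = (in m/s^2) 235.8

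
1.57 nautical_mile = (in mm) 2.908e+06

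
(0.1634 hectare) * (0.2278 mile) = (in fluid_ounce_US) 2.026e+10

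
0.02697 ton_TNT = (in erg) 1.128e+15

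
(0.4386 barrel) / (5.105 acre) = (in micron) 3.375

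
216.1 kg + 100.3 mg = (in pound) 476.4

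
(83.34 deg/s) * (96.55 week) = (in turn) 1.352e+07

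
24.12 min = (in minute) 24.12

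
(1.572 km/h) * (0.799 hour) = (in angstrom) 1.256e+13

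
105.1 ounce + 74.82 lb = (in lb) 81.39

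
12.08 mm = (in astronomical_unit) 8.075e-14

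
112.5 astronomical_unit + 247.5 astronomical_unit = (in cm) 5.386e+15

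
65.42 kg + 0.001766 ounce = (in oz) 2308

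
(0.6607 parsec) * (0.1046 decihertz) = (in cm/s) 2.132e+16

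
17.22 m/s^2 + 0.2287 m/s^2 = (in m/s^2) 17.45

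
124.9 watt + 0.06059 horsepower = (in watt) 170.1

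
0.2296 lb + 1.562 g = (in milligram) 1.057e+05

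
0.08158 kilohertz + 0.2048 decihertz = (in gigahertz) 8.16e-08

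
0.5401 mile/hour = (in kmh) 0.8692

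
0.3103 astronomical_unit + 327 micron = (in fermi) 4.642e+25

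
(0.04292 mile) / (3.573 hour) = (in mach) 1.577e-05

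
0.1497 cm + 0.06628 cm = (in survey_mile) 1.342e-06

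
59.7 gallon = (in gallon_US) 59.7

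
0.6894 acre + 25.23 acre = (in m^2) 1.049e+05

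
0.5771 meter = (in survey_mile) 0.0003586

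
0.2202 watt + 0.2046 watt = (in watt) 0.4248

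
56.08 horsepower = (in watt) 4.182e+04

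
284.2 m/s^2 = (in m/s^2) 284.2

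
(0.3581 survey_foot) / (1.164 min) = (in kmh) 0.005626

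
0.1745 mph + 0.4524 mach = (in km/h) 554.8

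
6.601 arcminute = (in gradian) 0.1222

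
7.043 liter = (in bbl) 0.0443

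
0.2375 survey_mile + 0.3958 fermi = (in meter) 382.2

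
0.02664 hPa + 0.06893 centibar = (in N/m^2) 71.59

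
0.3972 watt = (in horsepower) 0.0005327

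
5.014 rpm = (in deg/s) 30.08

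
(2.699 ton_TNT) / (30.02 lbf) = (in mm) 8.457e+10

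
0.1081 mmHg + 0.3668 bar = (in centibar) 36.69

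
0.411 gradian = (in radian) 0.006456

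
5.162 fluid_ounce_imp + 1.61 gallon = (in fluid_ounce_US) 211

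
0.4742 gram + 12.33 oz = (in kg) 0.35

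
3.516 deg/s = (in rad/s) 0.06137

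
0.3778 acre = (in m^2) 1529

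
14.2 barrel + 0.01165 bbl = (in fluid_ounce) 7.64e+04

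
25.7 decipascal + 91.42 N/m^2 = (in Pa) 93.99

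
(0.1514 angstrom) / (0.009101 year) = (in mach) 1.549e-19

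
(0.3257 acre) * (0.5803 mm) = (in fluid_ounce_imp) 2.692e+04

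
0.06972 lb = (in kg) 0.03162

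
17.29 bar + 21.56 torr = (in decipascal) 1.732e+07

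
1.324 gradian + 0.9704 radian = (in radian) 0.9912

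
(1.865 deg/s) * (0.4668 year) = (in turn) 7.626e+04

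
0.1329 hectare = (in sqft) 1.431e+04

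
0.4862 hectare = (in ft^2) 5.233e+04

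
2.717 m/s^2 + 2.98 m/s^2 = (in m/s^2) 5.697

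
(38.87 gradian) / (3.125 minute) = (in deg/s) 0.1866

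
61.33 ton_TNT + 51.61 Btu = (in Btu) 2.432e+08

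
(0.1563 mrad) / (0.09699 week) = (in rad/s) 2.665e-09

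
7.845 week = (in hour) 1318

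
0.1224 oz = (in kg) 0.00347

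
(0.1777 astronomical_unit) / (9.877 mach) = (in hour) 2196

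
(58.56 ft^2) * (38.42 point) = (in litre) 73.74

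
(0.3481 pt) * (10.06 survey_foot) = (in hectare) 3.765e-08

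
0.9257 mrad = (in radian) 0.0009257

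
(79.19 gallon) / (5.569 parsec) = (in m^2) 1.744e-18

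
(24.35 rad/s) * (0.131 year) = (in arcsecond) 2.075e+13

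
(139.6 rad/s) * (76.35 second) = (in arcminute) 3.664e+07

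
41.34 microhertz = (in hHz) 4.134e-07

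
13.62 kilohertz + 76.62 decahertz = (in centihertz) 1.439e+06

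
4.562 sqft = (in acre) 0.0001047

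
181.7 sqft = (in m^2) 16.88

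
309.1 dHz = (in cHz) 3091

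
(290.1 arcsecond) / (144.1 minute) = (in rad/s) 1.627e-07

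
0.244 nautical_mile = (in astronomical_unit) 3.021e-09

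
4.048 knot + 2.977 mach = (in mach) 2.983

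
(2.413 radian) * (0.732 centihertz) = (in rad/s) 0.01766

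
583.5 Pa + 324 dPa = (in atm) 0.006078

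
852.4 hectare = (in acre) 2106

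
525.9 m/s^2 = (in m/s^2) 525.9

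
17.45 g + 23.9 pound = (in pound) 23.94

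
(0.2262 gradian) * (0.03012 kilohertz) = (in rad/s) 0.107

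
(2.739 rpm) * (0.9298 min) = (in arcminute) 5.501e+04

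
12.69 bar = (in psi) 184.1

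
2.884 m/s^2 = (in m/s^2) 2.884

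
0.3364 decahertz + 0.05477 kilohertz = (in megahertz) 5.813e-05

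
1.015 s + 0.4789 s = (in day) 1.729e-05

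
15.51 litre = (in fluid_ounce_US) 524.5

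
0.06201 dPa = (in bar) 6.201e-08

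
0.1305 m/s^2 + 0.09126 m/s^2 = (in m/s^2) 0.2218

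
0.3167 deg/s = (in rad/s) 0.005527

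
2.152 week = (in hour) 361.5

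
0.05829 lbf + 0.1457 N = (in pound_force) 0.09104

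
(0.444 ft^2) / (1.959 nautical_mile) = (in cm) 0.001137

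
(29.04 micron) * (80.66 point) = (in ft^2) 8.895e-06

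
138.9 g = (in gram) 138.9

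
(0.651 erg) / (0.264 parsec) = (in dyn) 7.991e-19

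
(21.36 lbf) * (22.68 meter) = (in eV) 1.345e+22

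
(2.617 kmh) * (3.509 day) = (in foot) 7.231e+05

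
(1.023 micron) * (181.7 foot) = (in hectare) 5.666e-09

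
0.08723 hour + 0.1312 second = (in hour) 0.08727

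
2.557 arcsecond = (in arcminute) 0.04262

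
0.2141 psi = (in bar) 0.01476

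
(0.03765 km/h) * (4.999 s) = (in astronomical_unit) 3.495e-13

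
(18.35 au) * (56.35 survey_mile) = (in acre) 6.152e+13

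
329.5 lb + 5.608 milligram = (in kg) 149.5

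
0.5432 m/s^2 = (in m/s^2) 0.5432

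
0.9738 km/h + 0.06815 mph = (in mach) 0.0008839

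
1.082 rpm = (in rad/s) 0.1133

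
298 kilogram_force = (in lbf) 657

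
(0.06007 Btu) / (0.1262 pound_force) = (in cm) 1.129e+04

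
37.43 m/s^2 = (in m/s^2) 37.43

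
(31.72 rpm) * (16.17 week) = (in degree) 1.861e+09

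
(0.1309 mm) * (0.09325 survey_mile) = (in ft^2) 0.2115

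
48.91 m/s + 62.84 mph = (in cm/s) 7700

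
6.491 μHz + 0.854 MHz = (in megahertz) 0.854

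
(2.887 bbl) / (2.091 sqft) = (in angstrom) 2.363e+10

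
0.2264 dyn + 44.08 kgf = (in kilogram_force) 44.08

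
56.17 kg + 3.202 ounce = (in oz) 1985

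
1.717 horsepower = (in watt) 1280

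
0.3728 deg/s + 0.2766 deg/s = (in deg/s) 0.6494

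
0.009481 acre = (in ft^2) 413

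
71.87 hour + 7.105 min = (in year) 0.008218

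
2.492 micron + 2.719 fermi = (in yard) 2.725e-06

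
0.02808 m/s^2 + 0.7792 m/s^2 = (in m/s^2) 0.8073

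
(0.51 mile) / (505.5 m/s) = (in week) 2.685e-06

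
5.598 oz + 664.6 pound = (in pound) 664.9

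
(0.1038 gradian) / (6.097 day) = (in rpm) 2.956e-08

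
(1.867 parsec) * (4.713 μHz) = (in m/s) 2.715e+11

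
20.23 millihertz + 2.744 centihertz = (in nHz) 4.767e+07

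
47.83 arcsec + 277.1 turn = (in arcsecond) 3.591e+08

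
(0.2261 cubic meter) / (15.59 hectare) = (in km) 1.45e-09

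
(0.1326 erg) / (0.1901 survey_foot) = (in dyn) 0.02288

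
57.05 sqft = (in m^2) 5.3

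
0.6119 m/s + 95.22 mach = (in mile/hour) 7.253e+04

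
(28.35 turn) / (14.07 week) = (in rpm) 0.0001999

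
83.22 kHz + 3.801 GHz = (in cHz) 3.801e+11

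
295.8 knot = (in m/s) 152.2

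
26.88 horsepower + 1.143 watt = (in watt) 2.005e+04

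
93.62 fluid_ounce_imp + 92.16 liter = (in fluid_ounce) 3206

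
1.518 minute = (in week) 0.0001506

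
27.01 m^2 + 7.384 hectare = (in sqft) 7.951e+05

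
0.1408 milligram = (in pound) 3.104e-07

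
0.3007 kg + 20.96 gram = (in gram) 321.7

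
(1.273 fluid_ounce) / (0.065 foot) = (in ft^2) 0.02045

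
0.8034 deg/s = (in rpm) 0.1339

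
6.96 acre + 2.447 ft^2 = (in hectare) 2.817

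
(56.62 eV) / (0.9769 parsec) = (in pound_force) 6.765e-35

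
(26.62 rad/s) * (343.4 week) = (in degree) 3.168e+11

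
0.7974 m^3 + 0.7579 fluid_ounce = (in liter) 797.4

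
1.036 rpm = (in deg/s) 6.216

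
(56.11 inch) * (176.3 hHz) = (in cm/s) 2.513e+06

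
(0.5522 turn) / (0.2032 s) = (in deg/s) 978.3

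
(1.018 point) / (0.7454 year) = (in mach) 4.487e-14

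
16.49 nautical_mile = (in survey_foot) 1.002e+05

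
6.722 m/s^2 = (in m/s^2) 6.722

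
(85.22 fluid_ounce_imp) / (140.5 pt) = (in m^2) 0.04885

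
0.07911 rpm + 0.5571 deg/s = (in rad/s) 0.01801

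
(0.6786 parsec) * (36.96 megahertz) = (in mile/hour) 1.731e+24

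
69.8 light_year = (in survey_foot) 2.167e+18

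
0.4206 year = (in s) 1.326e+07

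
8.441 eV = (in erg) 1.352e-11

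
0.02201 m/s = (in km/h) 0.07924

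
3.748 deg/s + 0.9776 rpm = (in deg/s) 9.614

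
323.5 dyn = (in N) 0.003235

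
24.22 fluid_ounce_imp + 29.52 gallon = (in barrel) 0.7072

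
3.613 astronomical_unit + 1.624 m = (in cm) 5.405e+13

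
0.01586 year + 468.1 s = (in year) 0.01587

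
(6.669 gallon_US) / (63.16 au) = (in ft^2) 2.876e-14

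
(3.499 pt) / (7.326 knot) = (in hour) 9.098e-08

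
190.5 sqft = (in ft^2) 190.5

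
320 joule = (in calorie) 76.48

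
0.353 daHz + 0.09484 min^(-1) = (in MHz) 3.532e-06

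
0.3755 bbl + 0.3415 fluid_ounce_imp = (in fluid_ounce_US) 2019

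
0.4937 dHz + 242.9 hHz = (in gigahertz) 2.429e-05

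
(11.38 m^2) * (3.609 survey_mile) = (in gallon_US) 1.746e+07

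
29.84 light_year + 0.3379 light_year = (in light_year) 30.18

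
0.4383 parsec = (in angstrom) 1.352e+26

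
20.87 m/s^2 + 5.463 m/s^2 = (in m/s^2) 26.33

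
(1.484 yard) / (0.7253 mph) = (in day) 4.844e-05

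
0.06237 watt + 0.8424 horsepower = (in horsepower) 0.8425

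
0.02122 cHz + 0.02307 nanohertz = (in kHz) 2.122e-07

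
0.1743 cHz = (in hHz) 1.743e-05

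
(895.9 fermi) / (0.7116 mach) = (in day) 4.279e-20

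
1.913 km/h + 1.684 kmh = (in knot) 1.942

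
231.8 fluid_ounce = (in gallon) 1.811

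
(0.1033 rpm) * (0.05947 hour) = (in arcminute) 7962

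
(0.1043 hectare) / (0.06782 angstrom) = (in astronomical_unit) 1028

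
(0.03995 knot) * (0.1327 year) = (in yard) 9.406e+04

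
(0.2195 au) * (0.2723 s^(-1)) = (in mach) 2.626e+07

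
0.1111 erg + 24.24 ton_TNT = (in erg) 1.014e+18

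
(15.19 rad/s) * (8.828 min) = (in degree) 4.61e+05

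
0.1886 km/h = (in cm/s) 5.239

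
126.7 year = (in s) 3.996e+09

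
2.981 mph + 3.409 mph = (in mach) 0.008389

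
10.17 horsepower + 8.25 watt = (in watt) 7592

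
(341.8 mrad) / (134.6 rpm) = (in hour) 6.736e-06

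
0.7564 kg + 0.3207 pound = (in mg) 9.019e+05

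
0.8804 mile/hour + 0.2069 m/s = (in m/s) 0.6005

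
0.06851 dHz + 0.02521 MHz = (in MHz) 0.02521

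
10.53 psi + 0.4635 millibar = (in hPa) 726.5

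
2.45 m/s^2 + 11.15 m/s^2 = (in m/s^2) 13.6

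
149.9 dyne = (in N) 0.001499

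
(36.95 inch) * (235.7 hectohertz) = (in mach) 64.97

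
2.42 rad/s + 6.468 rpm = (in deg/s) 177.5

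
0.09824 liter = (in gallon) 0.02595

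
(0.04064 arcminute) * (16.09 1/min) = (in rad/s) 3.17e-06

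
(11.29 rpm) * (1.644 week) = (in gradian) 7.484e+07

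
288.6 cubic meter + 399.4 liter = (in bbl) 1818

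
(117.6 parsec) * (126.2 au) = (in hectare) 6.851e+27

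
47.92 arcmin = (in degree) 0.7987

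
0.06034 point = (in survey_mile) 1.323e-08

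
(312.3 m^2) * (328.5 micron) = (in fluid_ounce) 3469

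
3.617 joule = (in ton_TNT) 8.645e-10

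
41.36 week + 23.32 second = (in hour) 6948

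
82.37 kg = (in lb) 181.6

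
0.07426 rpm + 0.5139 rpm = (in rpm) 0.5882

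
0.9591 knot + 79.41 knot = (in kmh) 148.8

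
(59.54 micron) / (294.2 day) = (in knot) 4.553e-12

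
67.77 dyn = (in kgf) 6.911e-05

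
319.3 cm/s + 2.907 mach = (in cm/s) 9.93e+04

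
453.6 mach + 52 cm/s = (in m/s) 1.545e+05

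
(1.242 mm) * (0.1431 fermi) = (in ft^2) 1.913e-18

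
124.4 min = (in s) 7464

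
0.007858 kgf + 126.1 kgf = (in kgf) 126.1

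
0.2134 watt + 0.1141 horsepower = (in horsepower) 0.1144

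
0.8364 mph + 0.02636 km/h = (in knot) 0.741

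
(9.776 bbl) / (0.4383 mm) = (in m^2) 3546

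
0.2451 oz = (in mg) 6948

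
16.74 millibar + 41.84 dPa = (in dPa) 1.678e+04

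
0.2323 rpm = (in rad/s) 0.02433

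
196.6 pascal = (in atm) 0.00194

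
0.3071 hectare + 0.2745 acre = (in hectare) 0.4182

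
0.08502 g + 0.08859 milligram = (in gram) 0.08511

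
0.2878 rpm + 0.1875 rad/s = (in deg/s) 12.47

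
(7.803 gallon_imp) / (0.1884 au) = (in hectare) 1.259e-16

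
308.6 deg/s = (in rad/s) 5.386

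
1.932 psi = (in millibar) 133.2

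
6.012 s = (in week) 9.94e-06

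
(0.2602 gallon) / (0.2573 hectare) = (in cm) 3.828e-05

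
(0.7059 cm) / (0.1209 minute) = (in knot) 0.001892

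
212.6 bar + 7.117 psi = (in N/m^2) 2.131e+07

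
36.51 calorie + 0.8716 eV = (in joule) 152.8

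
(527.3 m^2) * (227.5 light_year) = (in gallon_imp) 2.496e+23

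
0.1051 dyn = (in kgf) 1.072e-07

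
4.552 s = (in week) 7.526e-06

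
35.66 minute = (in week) 0.003538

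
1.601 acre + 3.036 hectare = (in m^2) 3.684e+04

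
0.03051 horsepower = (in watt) 22.75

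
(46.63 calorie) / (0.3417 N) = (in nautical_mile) 0.3083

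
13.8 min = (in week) 0.001369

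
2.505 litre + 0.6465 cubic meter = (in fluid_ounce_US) 2.195e+04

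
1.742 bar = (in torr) 1307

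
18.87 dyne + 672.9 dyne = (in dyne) 691.8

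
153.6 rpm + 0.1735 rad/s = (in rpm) 155.3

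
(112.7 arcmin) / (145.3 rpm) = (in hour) 5.985e-07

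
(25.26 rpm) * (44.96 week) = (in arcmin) 2.473e+11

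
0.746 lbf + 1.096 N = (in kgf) 0.4501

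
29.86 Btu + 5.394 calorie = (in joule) 3.153e+04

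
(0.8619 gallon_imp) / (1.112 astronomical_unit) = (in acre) 5.82e-18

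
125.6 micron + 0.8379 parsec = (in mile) 1.607e+13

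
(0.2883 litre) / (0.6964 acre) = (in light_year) 1.081e-23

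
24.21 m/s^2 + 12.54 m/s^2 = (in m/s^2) 36.75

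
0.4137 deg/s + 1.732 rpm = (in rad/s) 0.1886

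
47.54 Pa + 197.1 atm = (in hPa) 1.997e+05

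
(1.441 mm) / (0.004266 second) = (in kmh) 1.216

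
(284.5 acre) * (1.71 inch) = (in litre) 5.001e+07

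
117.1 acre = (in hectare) 47.39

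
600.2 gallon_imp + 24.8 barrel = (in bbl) 41.96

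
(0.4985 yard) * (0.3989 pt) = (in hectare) 6.415e-09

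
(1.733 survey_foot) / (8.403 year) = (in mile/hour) 4.459e-09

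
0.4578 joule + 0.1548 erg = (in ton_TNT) 1.094e-10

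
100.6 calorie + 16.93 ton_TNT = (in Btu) 6.714e+07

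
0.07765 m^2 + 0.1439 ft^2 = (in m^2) 0.09102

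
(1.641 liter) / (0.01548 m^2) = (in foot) 0.3478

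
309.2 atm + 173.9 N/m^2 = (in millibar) 3.133e+05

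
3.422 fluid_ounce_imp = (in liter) 0.09723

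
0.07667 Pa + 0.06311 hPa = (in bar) 6.388e-05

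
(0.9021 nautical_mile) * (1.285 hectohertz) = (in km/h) 7.729e+05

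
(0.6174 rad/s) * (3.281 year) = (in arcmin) 2.196e+11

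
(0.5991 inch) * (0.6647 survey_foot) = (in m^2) 0.003083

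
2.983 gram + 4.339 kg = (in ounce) 153.2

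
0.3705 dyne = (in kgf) 3.778e-07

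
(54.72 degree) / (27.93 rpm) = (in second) 0.3265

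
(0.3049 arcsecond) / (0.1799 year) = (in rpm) 2.488e-12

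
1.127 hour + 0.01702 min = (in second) 4058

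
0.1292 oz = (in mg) 3663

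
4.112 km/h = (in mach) 0.003355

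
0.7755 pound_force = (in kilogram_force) 0.3518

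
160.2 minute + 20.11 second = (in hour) 2.676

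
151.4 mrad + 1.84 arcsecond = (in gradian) 9.639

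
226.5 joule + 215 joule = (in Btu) 0.4185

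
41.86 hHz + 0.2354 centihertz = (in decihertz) 4.186e+04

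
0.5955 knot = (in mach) 0.0008997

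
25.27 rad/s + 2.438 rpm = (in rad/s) 25.53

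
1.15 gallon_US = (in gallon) 1.15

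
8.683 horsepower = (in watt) 6475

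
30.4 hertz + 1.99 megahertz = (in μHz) 1.99e+12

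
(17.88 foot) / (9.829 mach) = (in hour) 4.523e-07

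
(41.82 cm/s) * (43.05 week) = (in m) 1.089e+07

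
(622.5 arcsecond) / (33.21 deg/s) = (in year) 1.651e-10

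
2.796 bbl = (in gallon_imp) 97.78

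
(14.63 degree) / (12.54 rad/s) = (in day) 2.357e-07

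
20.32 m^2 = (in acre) 0.005021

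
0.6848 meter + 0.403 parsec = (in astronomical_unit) 8.312e+04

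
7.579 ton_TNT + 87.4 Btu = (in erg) 3.171e+17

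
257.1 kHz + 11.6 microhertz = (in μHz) 2.571e+11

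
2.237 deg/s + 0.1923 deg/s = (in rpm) 0.4049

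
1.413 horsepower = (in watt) 1054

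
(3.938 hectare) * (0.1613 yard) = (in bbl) 3.653e+04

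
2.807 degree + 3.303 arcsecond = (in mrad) 49.01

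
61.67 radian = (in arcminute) 2.12e+05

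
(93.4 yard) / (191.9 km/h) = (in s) 1.602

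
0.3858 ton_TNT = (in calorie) 3.858e+08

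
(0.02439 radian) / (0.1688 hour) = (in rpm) 0.0003833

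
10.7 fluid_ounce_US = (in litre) 0.3164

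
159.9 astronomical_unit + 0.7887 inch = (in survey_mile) 1.486e+10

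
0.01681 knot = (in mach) 2.54e-05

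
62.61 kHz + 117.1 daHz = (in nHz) 6.378e+13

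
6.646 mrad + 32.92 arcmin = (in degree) 0.9295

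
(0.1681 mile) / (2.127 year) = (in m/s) 4.033e-06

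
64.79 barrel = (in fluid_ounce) 3.483e+05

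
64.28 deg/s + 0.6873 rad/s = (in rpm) 17.28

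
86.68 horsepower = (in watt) 6.464e+04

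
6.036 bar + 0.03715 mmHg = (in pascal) 6.036e+05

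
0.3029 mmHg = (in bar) 0.0004038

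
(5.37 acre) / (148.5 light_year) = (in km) 1.547e-17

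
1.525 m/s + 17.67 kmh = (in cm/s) 643.3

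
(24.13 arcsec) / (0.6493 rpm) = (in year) 5.456e-11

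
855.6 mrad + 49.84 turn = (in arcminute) 1.079e+06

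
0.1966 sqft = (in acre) 4.513e-06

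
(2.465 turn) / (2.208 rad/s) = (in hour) 0.001948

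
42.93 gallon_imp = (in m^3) 0.1952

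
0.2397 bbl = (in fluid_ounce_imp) 1341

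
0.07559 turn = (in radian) 0.4749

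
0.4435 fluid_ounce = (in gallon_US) 0.003465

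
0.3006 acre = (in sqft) 1.309e+04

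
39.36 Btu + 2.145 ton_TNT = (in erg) 8.975e+16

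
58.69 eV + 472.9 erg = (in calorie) 1.13e-05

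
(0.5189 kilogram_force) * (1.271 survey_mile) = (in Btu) 9.866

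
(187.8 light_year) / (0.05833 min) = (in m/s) 5.077e+17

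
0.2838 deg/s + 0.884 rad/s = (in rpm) 8.489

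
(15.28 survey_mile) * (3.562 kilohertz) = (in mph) 1.959e+08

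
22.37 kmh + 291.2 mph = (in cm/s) 1.364e+04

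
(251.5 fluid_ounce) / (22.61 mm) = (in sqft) 3.541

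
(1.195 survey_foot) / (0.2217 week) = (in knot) 5.28e-06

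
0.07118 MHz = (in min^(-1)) 4.271e+06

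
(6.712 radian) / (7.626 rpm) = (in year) 2.665e-07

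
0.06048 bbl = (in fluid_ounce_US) 325.1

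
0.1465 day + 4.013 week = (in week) 4.034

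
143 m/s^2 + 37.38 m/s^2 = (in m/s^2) 180.4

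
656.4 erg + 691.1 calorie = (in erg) 2.892e+10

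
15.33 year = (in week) 799.4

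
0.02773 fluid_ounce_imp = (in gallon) 0.0002081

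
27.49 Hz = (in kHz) 0.02749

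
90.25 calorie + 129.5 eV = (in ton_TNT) 9.025e-08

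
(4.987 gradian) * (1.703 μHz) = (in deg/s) 7.644e-06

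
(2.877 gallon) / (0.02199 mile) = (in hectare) 3.077e-08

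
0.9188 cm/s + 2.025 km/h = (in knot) 1.111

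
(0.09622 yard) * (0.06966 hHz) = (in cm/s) 61.29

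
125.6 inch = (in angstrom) 3.19e+10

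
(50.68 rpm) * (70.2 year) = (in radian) 1.175e+10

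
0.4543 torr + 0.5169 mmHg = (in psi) 0.01878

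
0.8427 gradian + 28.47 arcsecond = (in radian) 0.01338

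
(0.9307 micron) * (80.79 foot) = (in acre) 5.663e-09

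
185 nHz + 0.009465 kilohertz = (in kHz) 0.009465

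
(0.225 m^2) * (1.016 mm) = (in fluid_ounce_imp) 8.046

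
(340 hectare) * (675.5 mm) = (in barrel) 1.445e+07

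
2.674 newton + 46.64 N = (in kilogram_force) 5.029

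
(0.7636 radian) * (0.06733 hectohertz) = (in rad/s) 5.141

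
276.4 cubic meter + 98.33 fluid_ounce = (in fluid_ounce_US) 9.346e+06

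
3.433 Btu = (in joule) 3622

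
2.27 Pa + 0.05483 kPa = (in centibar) 0.0571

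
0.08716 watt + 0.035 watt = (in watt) 0.1222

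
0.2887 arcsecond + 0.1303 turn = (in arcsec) 1.689e+05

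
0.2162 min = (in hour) 0.003603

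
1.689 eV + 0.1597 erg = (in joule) 1.597e-08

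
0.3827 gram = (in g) 0.3827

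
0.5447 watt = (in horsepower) 0.0007305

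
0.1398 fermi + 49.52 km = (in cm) 4.952e+06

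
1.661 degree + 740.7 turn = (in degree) 2.667e+05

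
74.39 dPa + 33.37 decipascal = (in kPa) 0.01078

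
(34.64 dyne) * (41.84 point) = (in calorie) 1.222e-06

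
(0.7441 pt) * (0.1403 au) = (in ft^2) 5.93e+07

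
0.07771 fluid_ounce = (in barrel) 1.445e-05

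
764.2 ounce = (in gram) 2.166e+04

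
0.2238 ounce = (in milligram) 6345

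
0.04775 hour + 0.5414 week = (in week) 0.5417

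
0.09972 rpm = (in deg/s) 0.5983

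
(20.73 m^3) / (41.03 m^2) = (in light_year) 5.34e-17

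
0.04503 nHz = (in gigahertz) 4.503e-20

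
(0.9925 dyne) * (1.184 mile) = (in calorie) 0.00452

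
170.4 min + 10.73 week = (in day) 75.23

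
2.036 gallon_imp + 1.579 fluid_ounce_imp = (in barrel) 0.0585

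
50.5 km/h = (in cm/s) 1403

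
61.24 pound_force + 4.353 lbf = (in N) 291.8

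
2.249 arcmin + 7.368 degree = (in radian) 0.1293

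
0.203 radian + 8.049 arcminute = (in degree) 11.77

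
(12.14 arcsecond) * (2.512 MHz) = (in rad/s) 147.8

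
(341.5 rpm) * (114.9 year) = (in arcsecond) 2.673e+16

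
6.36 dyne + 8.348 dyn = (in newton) 0.0001471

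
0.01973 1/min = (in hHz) 3.288e-06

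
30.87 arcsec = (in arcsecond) 30.87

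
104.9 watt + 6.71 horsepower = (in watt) 5109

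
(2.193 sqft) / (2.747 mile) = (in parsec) 1.494e-21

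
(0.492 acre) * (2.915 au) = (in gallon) 2.294e+17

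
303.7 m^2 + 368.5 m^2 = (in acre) 0.1661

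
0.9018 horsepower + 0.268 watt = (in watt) 672.7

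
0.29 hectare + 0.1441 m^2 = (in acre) 0.7166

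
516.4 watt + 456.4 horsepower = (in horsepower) 457.1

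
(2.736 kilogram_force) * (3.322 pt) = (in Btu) 2.98e-05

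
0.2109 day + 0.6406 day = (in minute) 1226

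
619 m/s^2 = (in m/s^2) 619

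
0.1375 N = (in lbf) 0.03091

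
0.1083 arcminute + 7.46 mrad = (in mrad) 7.492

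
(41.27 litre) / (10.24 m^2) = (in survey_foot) 0.01322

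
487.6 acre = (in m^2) 1.973e+06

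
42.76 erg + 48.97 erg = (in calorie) 2.192e-06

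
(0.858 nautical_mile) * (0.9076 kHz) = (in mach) 4236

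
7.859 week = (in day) 55.01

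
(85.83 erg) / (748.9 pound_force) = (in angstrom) 25.76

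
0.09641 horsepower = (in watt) 71.89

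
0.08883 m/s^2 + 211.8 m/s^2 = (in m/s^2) 211.9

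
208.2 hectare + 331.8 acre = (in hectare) 342.5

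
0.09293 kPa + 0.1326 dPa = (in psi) 0.01348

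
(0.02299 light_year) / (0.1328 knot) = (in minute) 5.306e+13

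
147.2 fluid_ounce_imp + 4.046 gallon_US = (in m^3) 0.0195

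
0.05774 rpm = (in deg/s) 0.3464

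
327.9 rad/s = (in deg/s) 1.879e+04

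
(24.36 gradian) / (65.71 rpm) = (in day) 6.436e-07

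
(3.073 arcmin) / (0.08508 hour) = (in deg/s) 0.0001672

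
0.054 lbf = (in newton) 0.2402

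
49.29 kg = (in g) 4.929e+04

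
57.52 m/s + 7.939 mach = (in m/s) 2761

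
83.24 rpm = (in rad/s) 8.717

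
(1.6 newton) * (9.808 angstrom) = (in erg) 0.01569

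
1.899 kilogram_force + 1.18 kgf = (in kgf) 3.079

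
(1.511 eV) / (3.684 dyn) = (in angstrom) 6.571e-05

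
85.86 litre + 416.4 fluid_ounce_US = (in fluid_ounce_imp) 3455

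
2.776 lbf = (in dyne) 1.235e+06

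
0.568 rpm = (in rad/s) 0.05948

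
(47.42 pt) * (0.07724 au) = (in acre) 4.777e+04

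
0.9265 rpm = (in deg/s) 5.559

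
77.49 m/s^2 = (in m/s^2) 77.49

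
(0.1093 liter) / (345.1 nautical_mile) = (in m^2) 1.71e-10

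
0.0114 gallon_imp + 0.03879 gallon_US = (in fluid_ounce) 6.718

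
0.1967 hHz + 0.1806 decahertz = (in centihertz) 2148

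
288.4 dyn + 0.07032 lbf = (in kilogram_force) 0.03219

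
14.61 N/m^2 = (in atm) 0.0001442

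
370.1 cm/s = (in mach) 0.01087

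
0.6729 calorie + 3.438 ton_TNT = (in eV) 8.978e+28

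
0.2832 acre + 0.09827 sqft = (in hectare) 0.1146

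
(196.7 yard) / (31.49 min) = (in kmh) 0.3427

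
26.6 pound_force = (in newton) 118.3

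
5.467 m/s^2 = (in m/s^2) 5.467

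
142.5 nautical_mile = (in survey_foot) 8.658e+05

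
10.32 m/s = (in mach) 0.03031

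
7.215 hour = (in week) 0.04295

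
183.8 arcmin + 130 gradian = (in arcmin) 7204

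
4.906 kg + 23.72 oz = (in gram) 5578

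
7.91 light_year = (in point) 2.121e+20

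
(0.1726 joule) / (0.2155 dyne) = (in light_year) 8.466e-12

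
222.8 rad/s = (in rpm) 2128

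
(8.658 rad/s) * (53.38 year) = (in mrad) 1.457e+13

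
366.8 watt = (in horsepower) 0.4919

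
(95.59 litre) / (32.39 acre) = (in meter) 7.293e-07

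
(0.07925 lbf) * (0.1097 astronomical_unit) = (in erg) 5.785e+16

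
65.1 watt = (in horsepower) 0.0873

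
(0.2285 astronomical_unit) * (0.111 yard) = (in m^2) 3.47e+09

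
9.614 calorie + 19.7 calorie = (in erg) 1.226e+09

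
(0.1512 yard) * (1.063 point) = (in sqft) 0.0005581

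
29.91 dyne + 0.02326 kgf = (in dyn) 2.284e+04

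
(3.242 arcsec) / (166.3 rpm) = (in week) 1.492e-12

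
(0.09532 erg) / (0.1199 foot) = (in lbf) 5.864e-08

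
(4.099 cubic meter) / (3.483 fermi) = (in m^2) 1.177e+15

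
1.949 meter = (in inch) 76.73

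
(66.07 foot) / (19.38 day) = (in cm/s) 0.001203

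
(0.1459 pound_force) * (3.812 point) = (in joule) 0.0008728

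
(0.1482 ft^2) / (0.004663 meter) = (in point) 8370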